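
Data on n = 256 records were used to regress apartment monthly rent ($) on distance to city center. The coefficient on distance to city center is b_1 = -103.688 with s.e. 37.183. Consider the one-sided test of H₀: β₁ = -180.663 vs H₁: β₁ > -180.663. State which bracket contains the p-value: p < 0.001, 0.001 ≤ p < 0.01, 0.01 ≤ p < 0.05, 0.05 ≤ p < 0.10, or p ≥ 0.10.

0.01 ≤ p < 0.05

t = (-103.688 − (-180.663)) / 37.183 = 2.070.
df = n − 2 = 256 − 2 = 254.
One-sided p = P(T_{254} > t) ≈ 0.0197.
So 0.01 ≤ p < 0.05.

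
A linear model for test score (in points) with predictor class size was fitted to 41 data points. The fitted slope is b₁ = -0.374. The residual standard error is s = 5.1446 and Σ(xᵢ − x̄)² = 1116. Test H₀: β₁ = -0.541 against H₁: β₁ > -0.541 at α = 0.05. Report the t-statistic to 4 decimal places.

SE(b₁) = s/√Sₓₓ = 5.1446/√1116 = 0.154.
t = (-0.374 − (-0.541)) / 0.154 = 1.0844.
df = n − 2 = 39.
One-sided p ≈ 0.1424, which is ≥ 0.05, so fail to reject H₀.
The data do not give significant evidence that the true slope on class size exceeds -0.541 points per unit.

t = 1.0844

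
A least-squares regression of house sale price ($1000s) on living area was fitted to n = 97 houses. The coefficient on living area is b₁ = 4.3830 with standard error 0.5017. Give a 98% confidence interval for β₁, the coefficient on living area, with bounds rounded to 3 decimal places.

df = n − 2 = 97 − 2 = 95.
t* = t_{0.01, 95} = 2.366243.
Margin = t* × SE = 2.366243 × 0.5017 = 1.18714.
CI: 4.3830 ± 1.18714 → (3.196, 5.570).
With 98% confidence, each one-unit increase in living area is associated with a change of between 3.196 and 5.570 $1000s in house sale price.

(3.196, 5.570)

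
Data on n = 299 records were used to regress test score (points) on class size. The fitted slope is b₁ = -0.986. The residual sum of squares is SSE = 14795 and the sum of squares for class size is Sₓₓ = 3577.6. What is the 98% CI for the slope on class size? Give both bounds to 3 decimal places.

(-1.262, -0.710)

MSE = SSE/(n − 2) = 14795/297 = 49.8148.
SE(b₁) = √(MSE/Sₓₓ) = √(49.8148/3577.6) = 0.118.
df = n − 2 = 297.
t* = t_{0.01, 297} = 2.338969.
Margin = t* × SE = 2.338969 × 0.118 = 0.27600.
CI: -0.986 ± 0.27600 → (-1.262, -0.710).
With 98% confidence, each one-unit increase in class size is associated with a change of between -1.262 and -0.710 points in test score.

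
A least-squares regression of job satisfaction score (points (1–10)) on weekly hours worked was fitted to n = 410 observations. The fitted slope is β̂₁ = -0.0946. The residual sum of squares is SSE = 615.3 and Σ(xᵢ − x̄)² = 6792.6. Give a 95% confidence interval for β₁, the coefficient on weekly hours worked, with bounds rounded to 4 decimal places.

(-0.1239, -0.0653)

MSE = SSE/(n − 2) = 615.3/408 = 1.50809.
SE(β̂₁) = √(MSE/Sₓₓ) = √(1.50809/6792.6) = 0.0149003.
df = n − 2 = 408.
t* = t_{0.025, 408} = 1.965795.
Margin = t* × SE = 1.965795 × 0.0149003 = 0.029291.
CI: -0.0946 ± 0.029291 → (-0.1239, -0.0653).
With 95% confidence, each one-unit increase in weekly hours worked is associated with a change of between -0.1239 and -0.0653 points (1–10) in job satisfaction score.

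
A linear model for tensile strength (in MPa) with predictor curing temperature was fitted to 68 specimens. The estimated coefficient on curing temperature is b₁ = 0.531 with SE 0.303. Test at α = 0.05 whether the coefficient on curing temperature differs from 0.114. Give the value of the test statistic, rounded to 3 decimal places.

H₀: β₁ = 0.114 vs H₁: β₁ ≠ 0.114.
t = (b₁ − β₁⁰)/SE = (0.531 − 0.114) / 0.303 = 1.376.
df = n − 2 = 68 − 2 = 66.
Two-sided p ≈ 0.1734, which is ≥ 0.05, so fail to reject H₀.
The data are consistent with a true slope of 0.114 MPa per unit of curing temperature.

t = 1.376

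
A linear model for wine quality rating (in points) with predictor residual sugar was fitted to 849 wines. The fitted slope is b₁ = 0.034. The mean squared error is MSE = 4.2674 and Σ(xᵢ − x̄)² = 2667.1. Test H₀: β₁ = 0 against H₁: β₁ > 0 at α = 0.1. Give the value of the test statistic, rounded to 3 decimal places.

SE(b₁) = √(MSE/Sₓₓ) = √(4.2674/2667.1) = 0.0400002.
t = 0.034 / 0.0400002 = 0.850.
df = n − 2 = 847.
One-sided p ≈ 0.1978, which is ≥ 0.1, so fail to reject H₀.
The data do not give significant evidence that the true slope on residual sugar is positive.

t = 0.850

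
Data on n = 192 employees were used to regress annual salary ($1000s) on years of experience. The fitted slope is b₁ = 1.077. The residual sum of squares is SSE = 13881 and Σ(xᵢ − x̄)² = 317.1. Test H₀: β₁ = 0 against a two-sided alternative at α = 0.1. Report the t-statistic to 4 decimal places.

t = 2.2438

MSE = SSE/(n − 2) = 13881/190 = 73.0579.
SE(b₁) = √(MSE/Sₓₓ) = √(73.0579/317.1) = 0.479994.
t = 1.077 / 0.479994 = 2.2438.
df = n − 2 = 190.
Two-sided p ≈ 0.0260, which is < 0.1, so reject H₀.
There is evidence that years of experience is associated with annual salary.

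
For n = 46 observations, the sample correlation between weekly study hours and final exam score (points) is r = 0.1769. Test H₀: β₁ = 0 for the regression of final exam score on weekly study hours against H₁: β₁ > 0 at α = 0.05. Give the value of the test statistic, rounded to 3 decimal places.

t = r·√(n − 2)/√(1 − r²) = 0.1769·√44/√0.968706 = 1.192.
df = n − 2 = 44.
One-sided p ≈ 0.1198, which is ≥ 0.05, so fail to reject H₀.
The data do not give significant evidence of a linear association between weekly study hours and final exam score.

t = 1.192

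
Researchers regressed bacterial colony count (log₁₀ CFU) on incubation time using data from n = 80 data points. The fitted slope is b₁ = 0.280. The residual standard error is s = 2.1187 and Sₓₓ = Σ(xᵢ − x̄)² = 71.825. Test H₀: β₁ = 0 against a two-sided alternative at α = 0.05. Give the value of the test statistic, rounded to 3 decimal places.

t = 1.120

SE(b₁) = s/√Sₓₓ = 2.1187/√71.825 = 0.249995.
t = 0.280 / 0.249995 = 1.120.
df = n − 2 = 78.
Two-sided p ≈ 0.2661, which is ≥ 0.05, so fail to reject H₀.
The data do not give significant evidence of an association between incubation time and bacterial colony count.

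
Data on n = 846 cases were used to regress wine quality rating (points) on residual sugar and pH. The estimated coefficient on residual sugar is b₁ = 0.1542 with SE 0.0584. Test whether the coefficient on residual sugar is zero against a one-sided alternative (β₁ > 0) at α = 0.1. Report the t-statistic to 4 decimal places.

t = 2.6404

H₀: β₁ = 0 vs H₁: β₁ > 0.
t = (b₁ − β₁⁰)/SE = 0.1542 / 0.0584 = 2.6404.
df = n − k − 1 = 846 − 2 − 1 = 843.
One-sided p ≈ 0.0042, which is < 0.1, so reject H₀.
There is evidence that the true slope on residual sugar is positive, holding the other predictors fixed.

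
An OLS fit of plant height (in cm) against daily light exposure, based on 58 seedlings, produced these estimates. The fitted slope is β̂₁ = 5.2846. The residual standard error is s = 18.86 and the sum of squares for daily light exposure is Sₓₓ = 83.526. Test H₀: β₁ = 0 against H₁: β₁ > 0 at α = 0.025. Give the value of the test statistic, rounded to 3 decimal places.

SE(β̂₁) = s/√Sₓₓ = 18.86/√83.526 = 2.06363.
t = 5.2846 / 2.06363 = 2.561.
df = n − 2 = 56.
One-sided p ≈ 0.0066, which is < 0.025, so reject H₀.
There is evidence that the true slope on daily light exposure is positive.

t = 2.561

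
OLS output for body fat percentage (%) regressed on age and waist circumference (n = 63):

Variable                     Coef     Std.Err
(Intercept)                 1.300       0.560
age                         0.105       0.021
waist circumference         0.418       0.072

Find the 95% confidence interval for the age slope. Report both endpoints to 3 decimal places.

Read off: b = 0.105, SE = 0.021 for age.
df = n − k − 1 = 63 − 2 − 1 = 60.
t* = t_{0.025, 60} = 2.000298.
Margin = t* × SE = 2.000298 × 0.021 = 0.04201.
CI: 0.105 ± 0.04201 → (0.063, 0.147).

(0.063, 0.147)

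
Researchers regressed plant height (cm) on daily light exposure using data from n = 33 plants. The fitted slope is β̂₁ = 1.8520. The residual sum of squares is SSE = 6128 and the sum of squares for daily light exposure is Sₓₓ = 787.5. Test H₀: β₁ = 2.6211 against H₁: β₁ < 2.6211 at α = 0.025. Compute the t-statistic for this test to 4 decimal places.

t = -1.5351

MSE = SSE/(n − 2) = 6128/31 = 197.677.
SE(β̂₁) = √(MSE/Sₓₓ) = √(197.677/787.5) = 0.501018.
t = (1.8520 − 2.6211) / 0.501018 = -1.5351.
df = n − 2 = 31.
One-sided p ≈ 0.0675, which is ≥ 0.025, so fail to reject H₀.
The data do not give significant evidence that the true slope on daily light exposure is below 2.6211 cm per unit.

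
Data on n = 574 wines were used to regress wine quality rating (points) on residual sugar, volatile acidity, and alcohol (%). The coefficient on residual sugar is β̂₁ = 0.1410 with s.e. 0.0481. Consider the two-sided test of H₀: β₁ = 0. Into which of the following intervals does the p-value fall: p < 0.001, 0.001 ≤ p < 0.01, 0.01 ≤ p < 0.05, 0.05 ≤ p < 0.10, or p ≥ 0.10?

0.001 ≤ p < 0.01

t = 0.1410 / 0.0481 = 2.931.
df = n − k − 1 = 574 − 3 − 1 = 570.
Two-sided p = 2·P(T_{570} > |t|) ≈ 0.0035.
So 0.001 ≤ p < 0.01.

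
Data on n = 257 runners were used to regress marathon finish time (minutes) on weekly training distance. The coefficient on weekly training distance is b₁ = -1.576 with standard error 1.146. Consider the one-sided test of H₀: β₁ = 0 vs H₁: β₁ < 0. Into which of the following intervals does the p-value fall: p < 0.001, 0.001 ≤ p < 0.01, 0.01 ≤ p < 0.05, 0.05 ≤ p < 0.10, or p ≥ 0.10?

0.05 ≤ p < 0.10

t = -1.576 / 1.146 = -1.375.
df = n − 2 = 257 − 2 = 255.
One-sided p = P(T_{255} < t) ≈ 0.0851.
So 0.05 ≤ p < 0.10.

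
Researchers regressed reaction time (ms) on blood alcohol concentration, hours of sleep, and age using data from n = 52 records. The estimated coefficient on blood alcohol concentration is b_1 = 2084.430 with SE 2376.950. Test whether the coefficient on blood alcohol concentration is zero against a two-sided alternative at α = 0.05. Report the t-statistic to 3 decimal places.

H₀: β₁ = 0 vs H₁: β₁ ≠ 0.
t = (b_1 − β₁⁰)/SE = 2084.430 / 2376.950 = 0.877.
df = n − k − 1 = 52 − 3 − 1 = 48.
Two-sided p ≈ 0.3849, which is ≥ 0.05, so fail to reject H₀.
The data do not give significant evidence of an association between blood alcohol concentration and reaction time, after adjusting for the other predictors.

t = 0.877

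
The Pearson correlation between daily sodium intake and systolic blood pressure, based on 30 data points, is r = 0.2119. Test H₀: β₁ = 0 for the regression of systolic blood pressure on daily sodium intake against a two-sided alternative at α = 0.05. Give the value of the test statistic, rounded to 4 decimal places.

t = r·√(n − 2)/√(1 − r²) = 0.2119·√28/√0.955098 = 1.1473.
df = n − 2 = 28.
Two-sided p ≈ 0.2610, which is ≥ 0.05, so fail to reject H₀.
The data do not give significant evidence of a linear association between daily sodium intake and systolic blood pressure.

t = 1.1473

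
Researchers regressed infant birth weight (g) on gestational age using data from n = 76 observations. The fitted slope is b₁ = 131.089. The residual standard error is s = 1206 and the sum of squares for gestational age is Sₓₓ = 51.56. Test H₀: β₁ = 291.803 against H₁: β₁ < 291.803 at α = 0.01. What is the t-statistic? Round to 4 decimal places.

SE(b₁) = s/√Sₓₓ = 1206/√51.56 = 167.954.
t = (131.089 − 291.803) / 167.954 = -0.9569.
df = n − 2 = 74.
One-sided p ≈ 0.1709, which is ≥ 0.01, so fail to reject H₀.
The data do not give significant evidence that the true slope on gestational age is below 291.803 g per unit.

t = -0.9569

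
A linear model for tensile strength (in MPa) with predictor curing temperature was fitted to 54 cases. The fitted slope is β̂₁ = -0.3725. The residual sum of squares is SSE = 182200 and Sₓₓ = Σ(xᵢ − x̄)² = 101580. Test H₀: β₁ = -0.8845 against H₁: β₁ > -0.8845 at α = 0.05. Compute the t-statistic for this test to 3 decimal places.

t = 2.757

MSE = SSE/(n − 2) = 182200/52 = 3503.85.
SE(β̂₁) = √(MSE/Sₓₓ) = √(3503.85/101580) = 0.185724.
t = (-0.3725 − (-0.8845)) / 0.185724 = 2.757.
df = n − 2 = 52.
One-sided p ≈ 0.0040, which is < 0.05, so reject H₀.
There is evidence that the true slope on curing temperature exceeds -0.8845 MPa per unit.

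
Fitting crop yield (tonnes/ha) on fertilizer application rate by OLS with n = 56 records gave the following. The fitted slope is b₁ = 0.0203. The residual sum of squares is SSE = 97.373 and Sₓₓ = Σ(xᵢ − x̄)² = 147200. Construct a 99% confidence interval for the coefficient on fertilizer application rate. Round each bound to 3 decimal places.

MSE = SSE/(n − 2) = 97.373/54 = 1.8032.
SE(b₁) = √(MSE/Sₓₓ) = √(1.8032/147200) = 0.0035.
df = n − 2 = 54.
t* = t_{0.005, 54} = 2.669985.
Margin = t* × SE = 2.669985 × 0.0035 = 0.00934.
CI: 0.0203 ± 0.00934 → (0.011, 0.030).
With 99% confidence, each one-unit increase in fertilizer application rate is associated with a change of between 0.011 and 0.030 tonnes/ha in crop yield.

(0.011, 0.030)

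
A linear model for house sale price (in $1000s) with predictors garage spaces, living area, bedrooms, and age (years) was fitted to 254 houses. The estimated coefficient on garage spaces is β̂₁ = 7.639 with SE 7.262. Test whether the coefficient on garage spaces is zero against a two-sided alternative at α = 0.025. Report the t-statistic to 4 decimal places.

t = 1.0519

H₀: β₁ = 0 vs H₁: β₁ ≠ 0.
t = (β̂₁ − β₁⁰)/SE = 7.639 / 7.262 = 1.0519.
df = n − k − 1 = 254 − 4 − 1 = 249.
Two-sided p ≈ 0.2939, which is ≥ 0.025, so fail to reject H₀.
The data do not give significant evidence of an association between garage spaces and house sale price, after adjusting for the other predictors.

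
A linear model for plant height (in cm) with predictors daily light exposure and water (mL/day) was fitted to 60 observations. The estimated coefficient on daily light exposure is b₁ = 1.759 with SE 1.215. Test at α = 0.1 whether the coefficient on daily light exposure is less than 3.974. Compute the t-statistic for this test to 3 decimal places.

H₀: β₁ = 3.974 vs H₁: β₁ < 3.974.
t = (b₁ − β₁⁰)/SE = (1.759 − 3.974) / 1.215 = -1.823.
df = n − k − 1 = 60 − 2 − 1 = 57.
One-sided p ≈ 0.0368, which is < 0.1, so reject H₀.
There is evidence that the true slope on daily light exposure is below 3.974 cm per unit, holding the other predictors fixed.

t = -1.823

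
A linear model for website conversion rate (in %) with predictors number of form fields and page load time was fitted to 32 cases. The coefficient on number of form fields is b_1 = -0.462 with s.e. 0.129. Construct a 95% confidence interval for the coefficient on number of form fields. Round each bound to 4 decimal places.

(-0.7258, -0.1982)

df = n − k − 1 = 32 − 2 − 1 = 29.
t* = t_{0.025, 29} = 2.04523.
Margin = t* × SE = 2.04523 × 0.129 = 0.263835.
CI: -0.462 ± 0.263835 → (-0.7258, -0.1982).
With 95% confidence, each one-unit increase in number of form fields is associated with a change of between -0.7258 and -0.1982 % in website conversion rate, holding the other predictors fixed.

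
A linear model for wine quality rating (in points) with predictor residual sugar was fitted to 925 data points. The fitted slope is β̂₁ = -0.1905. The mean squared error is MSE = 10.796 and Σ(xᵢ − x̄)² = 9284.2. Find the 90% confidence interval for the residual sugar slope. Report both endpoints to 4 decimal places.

(-0.2466, -0.1344)

SE(β̂₁) = √(MSE/Sₓₓ) = √(10.796/9284.2) = 0.0341004.
df = n − 2 = 923.
t* = t_{0.05, 923} = 1.646506.
Margin = t* × SE = 1.646506 × 0.0341004 = 0.056146.
CI: -0.1905 ± 0.056146 → (-0.2466, -0.1344).
With 90% confidence, each one-unit increase in residual sugar is associated with a change of between -0.2466 and -0.1344 points in wine quality rating.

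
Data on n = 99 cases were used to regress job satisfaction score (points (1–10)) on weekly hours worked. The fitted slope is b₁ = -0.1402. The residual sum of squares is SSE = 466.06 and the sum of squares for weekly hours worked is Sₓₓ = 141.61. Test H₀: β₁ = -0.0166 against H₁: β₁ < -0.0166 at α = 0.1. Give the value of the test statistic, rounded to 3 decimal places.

MSE = SSE/(n − 2) = 466.06/97 = 4.80474.
SE(b₁) = √(MSE/Sₓₓ) = √(4.80474/141.61) = 0.184199.
t = (-0.1402 − (-0.0166)) / 0.184199 = -0.671.
df = n − 2 = 97.
One-sided p ≈ 0.2519, which is ≥ 0.1, so fail to reject H₀.
The data do not give significant evidence that the true slope on weekly hours worked is below -0.0166 points (1–10) per unit.

t = -0.671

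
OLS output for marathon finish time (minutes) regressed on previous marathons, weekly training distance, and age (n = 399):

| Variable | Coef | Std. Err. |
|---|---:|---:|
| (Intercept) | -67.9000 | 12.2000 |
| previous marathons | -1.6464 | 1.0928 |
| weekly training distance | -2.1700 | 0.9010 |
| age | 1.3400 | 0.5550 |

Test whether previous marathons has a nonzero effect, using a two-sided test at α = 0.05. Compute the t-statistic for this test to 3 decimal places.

Read off: b = -1.6464, SE = 1.0928 for previous marathons.
H₀: β₁ = 0 vs H₁: β₁ ≠ 0.
t = -1.6464 / 1.0928 = -1.507.
df = n − k − 1 = 399 − 3 − 1 = 395.
Two-sided p ≈ 0.1327, which is ≥ 0.05, so fail to reject H₀.
The data do not give significant evidence of an association between previous marathons and marathon finish time, after adjusting for the other predictors.

t = -1.507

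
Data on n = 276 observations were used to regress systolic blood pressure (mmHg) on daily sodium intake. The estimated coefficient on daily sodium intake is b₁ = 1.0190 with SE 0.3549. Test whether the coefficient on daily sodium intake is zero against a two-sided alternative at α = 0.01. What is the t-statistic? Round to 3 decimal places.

H₀: β₁ = 0 vs H₁: β₁ ≠ 0.
t = (b₁ − β₁⁰)/SE = 1.0190 / 0.3549 = 2.871.
df = n − 2 = 276 − 2 = 274.
Two-sided p ≈ 0.0044, which is < 0.01, so reject H₀.
There is evidence that daily sodium intake is associated with systolic blood pressure.

t = 2.871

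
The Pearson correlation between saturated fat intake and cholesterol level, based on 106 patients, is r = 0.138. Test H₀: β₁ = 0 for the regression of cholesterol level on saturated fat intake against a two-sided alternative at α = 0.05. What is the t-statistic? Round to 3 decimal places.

t = 1.421

t = r·√(n − 2)/√(1 − r²) = 0.138·√104/√0.980956 = 1.421.
df = n − 2 = 104.
Two-sided p ≈ 0.1583, which is ≥ 0.05, so fail to reject H₀.
The data do not give significant evidence of a linear association between saturated fat intake and cholesterol level.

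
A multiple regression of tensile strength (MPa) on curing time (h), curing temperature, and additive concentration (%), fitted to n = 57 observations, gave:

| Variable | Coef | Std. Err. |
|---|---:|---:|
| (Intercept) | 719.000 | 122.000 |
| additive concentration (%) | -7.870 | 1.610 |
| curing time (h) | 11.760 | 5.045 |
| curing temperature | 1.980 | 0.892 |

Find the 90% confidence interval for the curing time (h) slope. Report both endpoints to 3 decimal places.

Read off: b = 11.760, SE = 5.045 for curing time (h).
df = n − k − 1 = 57 − 3 − 1 = 53.
t* = t_{0.05, 53} = 1.674116.
Margin = t* × SE = 1.674116 × 5.045 = 8.44592.
CI: 11.760 ± 8.44592 → (3.314, 20.206).

(3.314, 20.206)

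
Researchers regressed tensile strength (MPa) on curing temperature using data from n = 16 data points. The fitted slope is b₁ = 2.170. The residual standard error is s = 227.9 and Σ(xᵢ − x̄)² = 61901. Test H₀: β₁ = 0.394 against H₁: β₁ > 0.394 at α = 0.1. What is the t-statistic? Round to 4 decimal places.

t = 1.9389

SE(b₁) = s/√Sₓₓ = 227.9/√61901 = 0.916.
t = (2.170 − 0.394) / 0.916 = 1.9389.
df = n − 2 = 14.
One-sided p ≈ 0.0365, which is < 0.1, so reject H₀.
There is evidence that the true slope on curing temperature exceeds 0.394 MPa per unit.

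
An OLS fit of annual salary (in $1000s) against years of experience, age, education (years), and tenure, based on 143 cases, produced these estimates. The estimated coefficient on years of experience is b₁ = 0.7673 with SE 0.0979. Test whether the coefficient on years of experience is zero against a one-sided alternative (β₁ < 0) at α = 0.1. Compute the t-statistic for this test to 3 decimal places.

H₀: β₁ = 0 vs H₁: β₁ < 0.
t = (b₁ − β₁⁰)/SE = 0.7673 / 0.0979 = 7.838.
df = n − k − 1 = 143 − 4 − 1 = 138.
One-sided p ≈ 1.0000, which is ≥ 0.1, so fail to reject H₀.
The data do not give significant evidence that the true slope on years of experience is negative, holding the other predictors fixed.

t = 7.838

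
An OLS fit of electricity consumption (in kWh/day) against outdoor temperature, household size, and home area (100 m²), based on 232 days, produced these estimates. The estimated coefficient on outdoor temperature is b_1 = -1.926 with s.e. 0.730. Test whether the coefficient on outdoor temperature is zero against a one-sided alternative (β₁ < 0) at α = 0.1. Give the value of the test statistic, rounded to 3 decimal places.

t = -2.638

H₀: β₁ = 0 vs H₁: β₁ < 0.
t = (b_1 − β₁⁰)/SE = -1.926 / 0.730 = -2.638.
df = n − k − 1 = 232 − 3 − 1 = 228.
One-sided p ≈ 0.0045, which is < 0.1, so reject H₀.
There is evidence that the true slope on outdoor temperature is negative, holding the other predictors fixed.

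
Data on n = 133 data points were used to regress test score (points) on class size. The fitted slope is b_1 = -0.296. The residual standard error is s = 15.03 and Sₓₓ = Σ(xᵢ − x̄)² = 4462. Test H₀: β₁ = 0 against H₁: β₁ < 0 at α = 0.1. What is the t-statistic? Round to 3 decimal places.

t = -1.316

SE(b_1) = s/√Sₓₓ = 15.03/√4462 = 0.225006.
t = -0.296 / 0.225006 = -1.316.
df = n − 2 = 131.
One-sided p ≈ 0.0953, which is < 0.1, so reject H₀.
There is evidence that the true slope on class size is negative.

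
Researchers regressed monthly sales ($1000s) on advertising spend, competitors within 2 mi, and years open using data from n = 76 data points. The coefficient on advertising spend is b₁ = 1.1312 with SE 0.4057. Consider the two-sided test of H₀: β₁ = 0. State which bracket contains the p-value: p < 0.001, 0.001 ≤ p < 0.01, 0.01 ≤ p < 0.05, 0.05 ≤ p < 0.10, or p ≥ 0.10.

t = 1.1312 / 0.4057 = 2.788.
df = n − k − 1 = 76 − 3 − 1 = 72.
Two-sided p = 2·P(T_{72} > |t|) ≈ 0.0068.
So 0.001 ≤ p < 0.01.

0.001 ≤ p < 0.01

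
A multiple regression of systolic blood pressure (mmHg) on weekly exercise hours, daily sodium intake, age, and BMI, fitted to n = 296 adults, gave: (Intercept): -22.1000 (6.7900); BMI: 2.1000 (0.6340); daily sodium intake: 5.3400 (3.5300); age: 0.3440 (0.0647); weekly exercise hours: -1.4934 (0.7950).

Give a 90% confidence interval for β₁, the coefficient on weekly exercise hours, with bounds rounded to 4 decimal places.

Read off: b = -1.4934, SE = 0.7950 for weekly exercise hours.
df = n − k − 1 = 296 − 4 − 1 = 291.
t* = t_{0.05, 291} = 1.650107.
Margin = t* × SE = 1.650107 × 0.7950 = 1.311835.
CI: -1.4934 ± 1.311835 → (-2.8052, -0.1816).

(-2.8052, -0.1816)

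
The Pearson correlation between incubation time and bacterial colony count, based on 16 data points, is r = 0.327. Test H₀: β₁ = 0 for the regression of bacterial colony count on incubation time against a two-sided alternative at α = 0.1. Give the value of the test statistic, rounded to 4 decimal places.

t = r·√(n − 2)/√(1 − r²) = 0.327·√14/√0.893071 = 1.2947.
df = n − 2 = 14.
Two-sided p ≈ 0.2164, which is ≥ 0.1, so fail to reject H₀.
The data do not give significant evidence of a linear association between incubation time and bacterial colony count.

t = 1.2947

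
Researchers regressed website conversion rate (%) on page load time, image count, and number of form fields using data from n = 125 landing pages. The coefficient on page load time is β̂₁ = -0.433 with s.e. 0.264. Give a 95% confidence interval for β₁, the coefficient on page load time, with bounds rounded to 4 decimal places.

df = n − k − 1 = 125 − 3 − 1 = 121.
t* = t_{0.025, 121} = 1.979764.
Margin = t* × SE = 1.979764 × 0.264 = 0.522658.
CI: -0.433 ± 0.522658 → (-0.9557, 0.0897).
With 95% confidence, each one-unit increase in page load time is associated with a change of between -0.9557 and 0.0897 % in website conversion rate, holding the other predictors fixed.

(-0.9557, 0.0897)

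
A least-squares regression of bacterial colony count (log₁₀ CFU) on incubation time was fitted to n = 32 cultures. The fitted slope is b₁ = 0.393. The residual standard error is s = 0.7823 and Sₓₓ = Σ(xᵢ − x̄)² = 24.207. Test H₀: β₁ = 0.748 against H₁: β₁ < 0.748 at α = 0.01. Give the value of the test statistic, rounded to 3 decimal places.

t = -2.233

SE(b₁) = s/√Sₓₓ = 0.7823/√24.207 = 0.159002.
t = (0.393 − 0.748) / 0.159002 = -2.233.
df = n − 2 = 30.
One-sided p ≈ 0.0166, which is ≥ 0.01, so fail to reject H₀.
The data do not give significant evidence that the true slope on incubation time is below 0.748 log₁₀ CFU per unit.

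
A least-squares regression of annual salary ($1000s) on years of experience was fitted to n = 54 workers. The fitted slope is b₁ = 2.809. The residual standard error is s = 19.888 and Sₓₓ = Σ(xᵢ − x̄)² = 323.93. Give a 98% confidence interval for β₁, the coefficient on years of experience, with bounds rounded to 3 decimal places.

(0.157, 5.461)

SE(b₁) = s/√Sₓₓ = 19.888/√323.93 = 1.10501.
df = n − 2 = 52.
t* = t_{0.01, 52} = 2.400225.
Margin = t* × SE = 2.400225 × 1.10501 = 2.65227.
CI: 2.809 ± 2.65227 → (0.157, 5.461).
With 98% confidence, each one-unit increase in years of experience is associated with a change of between 0.157 and 5.461 $1000s in annual salary.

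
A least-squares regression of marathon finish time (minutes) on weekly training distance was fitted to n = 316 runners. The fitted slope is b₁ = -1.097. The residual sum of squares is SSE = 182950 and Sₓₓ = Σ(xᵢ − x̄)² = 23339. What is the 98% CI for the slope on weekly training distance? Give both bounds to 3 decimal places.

(-1.466, -0.728)

MSE = SSE/(n − 2) = 182950/314 = 582.643.
SE(b₁) = √(MSE/Sₓₓ) = √(582.643/23339) = 0.158001.
df = n − 2 = 314.
t* = t_{0.01, 314} = 2.338282.
Margin = t* × SE = 2.338282 × 0.158001 = 0.36945.
CI: -1.097 ± 0.36945 → (-1.466, -0.728).
With 98% confidence, each one-unit increase in weekly training distance is associated with a change of between -1.466 and -0.728 minutes in marathon finish time.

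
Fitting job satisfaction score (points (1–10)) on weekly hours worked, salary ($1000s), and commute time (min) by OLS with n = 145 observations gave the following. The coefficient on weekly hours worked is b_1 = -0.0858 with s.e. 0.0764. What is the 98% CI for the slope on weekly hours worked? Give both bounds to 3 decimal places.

df = n − k − 1 = 145 − 3 − 1 = 141.
t* = t_{0.01, 141} = 2.353085.
Margin = t* × SE = 2.353085 × 0.0764 = 0.17978.
CI: -0.0858 ± 0.17978 → (-0.266, 0.094).
With 98% confidence, each one-unit increase in weekly hours worked is associated with a change of between -0.266 and 0.094 points (1–10) in job satisfaction score, holding the other predictors fixed.

(-0.266, 0.094)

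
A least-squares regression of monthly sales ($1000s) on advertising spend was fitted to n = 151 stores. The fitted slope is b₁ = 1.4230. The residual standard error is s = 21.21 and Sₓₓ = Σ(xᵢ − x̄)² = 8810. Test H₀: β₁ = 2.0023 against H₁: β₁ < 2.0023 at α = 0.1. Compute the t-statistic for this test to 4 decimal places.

t = -2.5636

SE(b₁) = s/√Sₓₓ = 21.21/√8810 = 0.225971.
t = (1.4230 − 2.0023) / 0.225971 = -2.5636.
df = n − 2 = 149.
One-sided p ≈ 0.0057, which is < 0.1, so reject H₀.
There is evidence that the true slope on advertising spend is below 2.0023 $1000s per unit.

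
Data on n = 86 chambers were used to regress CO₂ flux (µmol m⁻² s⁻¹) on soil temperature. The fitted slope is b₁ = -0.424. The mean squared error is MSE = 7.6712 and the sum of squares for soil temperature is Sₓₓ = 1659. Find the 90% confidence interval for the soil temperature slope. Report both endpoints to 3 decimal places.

SE(b₁) = √(MSE/Sₓₓ) = √(7.6712/1659) = 0.0679999.
df = n − 2 = 84.
t* = t_{0.05, 84} = 1.663197.
Margin = t* × SE = 1.663197 × 0.0679999 = 0.11310.
CI: -0.424 ± 0.11310 → (-0.537, -0.311).
With 90% confidence, each one-unit increase in soil temperature is associated with a change of between -0.537 and -0.311 µmol m⁻² s⁻¹ in CO₂ flux.

(-0.537, -0.311)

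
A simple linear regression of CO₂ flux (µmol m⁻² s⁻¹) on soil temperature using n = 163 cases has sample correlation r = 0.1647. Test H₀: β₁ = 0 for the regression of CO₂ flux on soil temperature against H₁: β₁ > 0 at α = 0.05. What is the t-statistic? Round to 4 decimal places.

t = 2.1187

t = r·√(n − 2)/√(1 − r²) = 0.1647·√161/√0.972874 = 2.1187.
df = n − 2 = 161.
One-sided p ≈ 0.0178, which is < 0.05, so reject H₀.
There is evidence of a linear association between soil temperature and CO₂ flux.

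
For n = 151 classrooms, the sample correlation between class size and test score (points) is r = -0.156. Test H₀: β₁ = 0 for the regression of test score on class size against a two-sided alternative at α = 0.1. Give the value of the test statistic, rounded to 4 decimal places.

t = -1.9278

t = r·√(n − 2)/√(1 − r²) = -0.156·√149/√0.975664 = -1.9278.
df = n − 2 = 149.
Two-sided p ≈ 0.0558, which is < 0.1, so reject H₀.
There is evidence of a linear association between class size and test score.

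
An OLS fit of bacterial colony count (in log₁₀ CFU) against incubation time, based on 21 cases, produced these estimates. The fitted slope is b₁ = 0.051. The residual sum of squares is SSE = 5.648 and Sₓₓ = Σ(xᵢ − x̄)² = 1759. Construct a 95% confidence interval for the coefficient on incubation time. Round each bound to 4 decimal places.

MSE = SSE/(n − 2) = 5.648/19 = 0.297263.
SE(b₁) = √(MSE/Sₓₓ) = √(0.297263/1759) = 0.0129998.
df = n − 2 = 19.
t* = t_{0.025, 19} = 2.093024.
Margin = t* × SE = 2.093024 × 0.0129998 = 0.027209.
CI: 0.051 ± 0.027209 → (0.0238, 0.0782).
With 95% confidence, each one-unit increase in incubation time is associated with a change of between 0.0238 and 0.0782 log₁₀ CFU in bacterial colony count.

(0.0238, 0.0782)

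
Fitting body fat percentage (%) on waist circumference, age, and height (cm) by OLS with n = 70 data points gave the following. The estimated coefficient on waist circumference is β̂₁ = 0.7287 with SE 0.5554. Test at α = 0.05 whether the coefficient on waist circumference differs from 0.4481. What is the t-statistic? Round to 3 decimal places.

t = 0.505

H₀: β₁ = 0.4481 vs H₁: β₁ ≠ 0.4481.
t = (β̂₁ − β₁⁰)/SE = (0.7287 − 0.4481) / 0.5554 = 0.505.
df = n − k − 1 = 70 − 3 − 1 = 66.
Two-sided p ≈ 0.6151, which is ≥ 0.05, so fail to reject H₀.
The data are consistent with a true slope of 0.4481 % per unit of waist circumference, holding the other predictors fixed.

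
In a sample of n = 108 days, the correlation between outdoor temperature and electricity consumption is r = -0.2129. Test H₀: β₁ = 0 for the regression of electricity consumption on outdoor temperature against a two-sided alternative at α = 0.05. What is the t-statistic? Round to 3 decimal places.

t = r·√(n − 2)/√(1 − r²) = -0.2129·√106/√0.954674 = -2.243.
df = n − 2 = 106.
Two-sided p ≈ 0.0270, which is < 0.05, so reject H₀.
There is evidence of a linear association between outdoor temperature and electricity consumption.

t = -2.243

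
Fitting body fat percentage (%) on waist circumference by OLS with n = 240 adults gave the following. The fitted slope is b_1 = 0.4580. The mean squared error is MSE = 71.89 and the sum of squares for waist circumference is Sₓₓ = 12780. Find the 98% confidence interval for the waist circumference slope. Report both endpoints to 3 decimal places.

(0.282, 0.634)

SE(b_1) = √(MSE/Sₓₓ) = √(71.89/12780) = 0.0750013.
df = n − 2 = 238.
t* = t_{0.01, 238} = 2.342118.
Margin = t* × SE = 2.342118 × 0.0750013 = 0.17566.
CI: 0.4580 ± 0.17566 → (0.282, 0.634).
With 98% confidence, each one-unit increase in waist circumference is associated with a change of between 0.282 and 0.634 % in body fat percentage.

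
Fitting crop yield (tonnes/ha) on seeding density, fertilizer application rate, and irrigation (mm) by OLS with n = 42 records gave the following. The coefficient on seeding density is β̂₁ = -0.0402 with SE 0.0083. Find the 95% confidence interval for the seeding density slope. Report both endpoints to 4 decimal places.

df = n − k − 1 = 42 − 3 − 1 = 38.
t* = t_{0.025, 38} = 2.024394.
Margin = t* × SE = 2.024394 × 0.0083 = 0.016802.
CI: -0.0402 ± 0.016802 → (-0.0570, -0.0234).
With 95% confidence, each one-unit increase in seeding density is associated with a change of between -0.0570 and -0.0234 tonnes/ha in crop yield, holding the other predictors fixed.

(-0.0570, -0.0234)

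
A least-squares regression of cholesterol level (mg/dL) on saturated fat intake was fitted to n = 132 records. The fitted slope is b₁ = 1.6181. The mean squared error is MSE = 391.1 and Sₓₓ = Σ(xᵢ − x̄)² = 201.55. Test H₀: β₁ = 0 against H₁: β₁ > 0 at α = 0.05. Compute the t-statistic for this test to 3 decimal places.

t = 1.162

SE(b₁) = √(MSE/Sₓₓ) = √(391.1/201.55) = 1.393.
t = 1.6181 / 1.393 = 1.162.
df = n − 2 = 130.
One-sided p ≈ 0.1238, which is ≥ 0.05, so fail to reject H₀.
The data do not give significant evidence that the true slope on saturated fat intake is positive.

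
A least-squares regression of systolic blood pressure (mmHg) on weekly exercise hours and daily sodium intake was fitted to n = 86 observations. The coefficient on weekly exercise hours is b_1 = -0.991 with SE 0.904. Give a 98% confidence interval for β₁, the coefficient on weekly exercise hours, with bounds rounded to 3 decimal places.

(-3.135, 1.153)

df = n − k − 1 = 86 − 2 − 1 = 83.
t* = t_{0.01, 83} = 2.372119.
Margin = t* × SE = 2.372119 × 0.904 = 2.14440.
CI: -0.991 ± 2.14440 → (-3.135, 1.153).
With 98% confidence, each one-unit increase in weekly exercise hours is associated with a change of between -3.135 and 1.153 mmHg in systolic blood pressure, holding the other predictors fixed.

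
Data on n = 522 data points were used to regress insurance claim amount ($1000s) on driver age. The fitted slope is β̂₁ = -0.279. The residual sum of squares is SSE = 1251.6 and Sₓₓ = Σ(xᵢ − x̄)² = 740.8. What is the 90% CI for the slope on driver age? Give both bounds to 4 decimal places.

MSE = SSE/(n − 2) = 1251.6/520 = 2.40692.
SE(β̂₁) = √(MSE/Sₓₓ) = √(2.40692/740.8) = 0.0570008.
df = n − 2 = 520.
t* = t_{0.05, 520} = 1.647789.
Margin = t* × SE = 1.647789 × 0.0570008 = 0.093925.
CI: -0.279 ± 0.093925 → (-0.3729, -0.1851).
With 90% confidence, each one-unit increase in driver age is associated with a change of between -0.3729 and -0.1851 $1000s in insurance claim amount.

(-0.3729, -0.1851)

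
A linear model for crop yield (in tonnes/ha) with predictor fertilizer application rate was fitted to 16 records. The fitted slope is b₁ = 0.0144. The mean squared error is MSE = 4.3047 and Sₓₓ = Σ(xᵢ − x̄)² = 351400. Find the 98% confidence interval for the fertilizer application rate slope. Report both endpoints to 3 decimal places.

(0.005, 0.024)

SE(b₁) = √(MSE/Sₓₓ) = √(4.3047/351400) = 0.00350002.
df = n − 2 = 14.
t* = t_{0.01, 14} = 2.624494.
Margin = t* × SE = 2.624494 × 0.00350002 = 0.00919.
CI: 0.0144 ± 0.00919 → (0.005, 0.024).
With 98% confidence, each one-unit increase in fertilizer application rate is associated with a change of between 0.005 and 0.024 tonnes/ha in crop yield.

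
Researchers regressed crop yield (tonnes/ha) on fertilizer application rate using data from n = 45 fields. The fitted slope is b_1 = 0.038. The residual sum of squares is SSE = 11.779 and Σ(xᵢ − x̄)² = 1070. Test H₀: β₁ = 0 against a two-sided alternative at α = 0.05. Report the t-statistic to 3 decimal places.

t = 2.375

MSE = SSE/(n − 2) = 11.779/43 = 0.27393.
SE(b_1) = √(MSE/Sₓₓ) = √(0.27393/1070) = 0.0160003.
t = 0.038 / 0.0160003 = 2.375.
df = n − 2 = 43.
Two-sided p ≈ 0.0221, which is < 0.05, so reject H₀.
There is evidence that fertilizer application rate is associated with crop yield.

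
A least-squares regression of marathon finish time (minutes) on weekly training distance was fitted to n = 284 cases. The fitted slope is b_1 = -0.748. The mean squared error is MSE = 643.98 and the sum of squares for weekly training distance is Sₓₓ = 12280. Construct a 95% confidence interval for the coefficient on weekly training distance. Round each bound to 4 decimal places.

(-1.1988, -0.2972)

SE(b_1) = √(MSE/Sₓₓ) = √(643.98/12280) = 0.229001.
df = n − 2 = 282.
t* = t_{0.025, 282} = 1.968412.
Margin = t* × SE = 1.968412 × 0.229001 = 0.450768.
CI: -0.748 ± 0.450768 → (-1.1988, -0.2972).
With 95% confidence, each one-unit increase in weekly training distance is associated with a change of between -1.1988 and -0.2972 minutes in marathon finish time.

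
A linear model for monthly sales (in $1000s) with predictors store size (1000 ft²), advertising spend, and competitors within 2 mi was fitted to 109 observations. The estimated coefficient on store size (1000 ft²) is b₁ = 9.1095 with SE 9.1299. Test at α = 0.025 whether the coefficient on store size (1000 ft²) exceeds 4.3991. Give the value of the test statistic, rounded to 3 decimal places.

H₀: β₁ = 4.3991 vs H₁: β₁ > 4.3991.
t = (b₁ − β₁⁰)/SE = (9.1095 − 4.3991) / 9.1299 = 0.516.
df = n − k − 1 = 109 − 3 − 1 = 105.
One-sided p ≈ 0.3035, which is ≥ 0.025, so fail to reject H₀.
The data do not give significant evidence that the true slope on store size (1000 ft²) exceeds 4.3991 $1000s per unit, holding the other predictors fixed.

t = 0.516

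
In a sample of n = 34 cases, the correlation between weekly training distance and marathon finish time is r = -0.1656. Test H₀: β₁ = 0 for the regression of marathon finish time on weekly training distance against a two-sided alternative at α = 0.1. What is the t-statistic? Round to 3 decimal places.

t = -0.950

t = r·√(n − 2)/√(1 − r²) = -0.1656·√32/√0.972577 = -0.950.
df = n − 2 = 32.
Two-sided p ≈ 0.3493, which is ≥ 0.1, so fail to reject H₀.
The data do not give significant evidence of a linear association between weekly training distance and marathon finish time.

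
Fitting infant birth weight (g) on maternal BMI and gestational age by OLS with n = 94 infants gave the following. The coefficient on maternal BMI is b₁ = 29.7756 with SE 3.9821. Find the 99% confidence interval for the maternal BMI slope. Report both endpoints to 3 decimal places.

(19.299, 40.252)

df = n − k − 1 = 94 − 2 − 1 = 91.
t* = t_{0.005, 91} = 2.63094.
Margin = t* × SE = 2.63094 × 3.9821 = 10.47667.
CI: 29.7756 ± 10.47667 → (19.299, 40.252).
With 99% confidence, each one-unit increase in maternal BMI is associated with a change of between 19.299 and 40.252 g in infant birth weight, holding the other predictors fixed.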